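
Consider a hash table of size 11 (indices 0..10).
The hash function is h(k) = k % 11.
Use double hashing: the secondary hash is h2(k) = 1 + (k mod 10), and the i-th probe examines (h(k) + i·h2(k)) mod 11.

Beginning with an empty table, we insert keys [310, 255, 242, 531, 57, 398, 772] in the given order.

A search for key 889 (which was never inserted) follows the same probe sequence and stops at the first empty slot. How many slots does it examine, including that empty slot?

3

Insert 310: h=2, slot 2 empty => index 2.
Insert 255: h=2, h2=6, slot 2 occupied => index 8.
Insert 242: h=0, slot 0 empty => index 0.
Insert 531: h=3, slot 3 empty => index 3.
Insert 57: h=2, h2=8, slot 2 occupied => index 10.
Insert 398: h=2, h2=9, slots 2,0 occupied => index 9.
Insert 772: h=2, h2=3, slot 2 occupied => index 5.
Table: [242, -, 310, 531, -, 772, -, -, 255, 398, 57]
Lookup 889: h=9, h2=10, probe 9,8,7 → slot 7 empty, not found.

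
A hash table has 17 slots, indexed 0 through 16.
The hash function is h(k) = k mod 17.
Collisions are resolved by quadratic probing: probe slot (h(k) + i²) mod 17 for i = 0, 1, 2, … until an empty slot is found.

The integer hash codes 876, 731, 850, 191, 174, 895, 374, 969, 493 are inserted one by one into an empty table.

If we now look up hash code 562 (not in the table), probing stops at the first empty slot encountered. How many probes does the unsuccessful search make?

4

Insert 876: h=9, slot 9 empty -> index 9.
Insert 731: h=0, slot 0 empty -> index 0.
Insert 850: h=0, slot 0 occupied -> index 1.
Insert 191: h=4, slot 4 empty -> index 4.
Insert 174: h=4, slot 4 occupied -> index 5.
Insert 895: h=11, slot 11 empty -> index 11.
Insert 374: h=0, slots 0,1,4,9 occupied -> index 16.
Insert 969: h=0, slots 0,1,4,9,16 occupied -> index 8.
Insert 493: h=0, slots 0,1,4,9,16,8 occupied -> index 2.
Table: [731, 850, 493, ., 191, 174, ., ., 969, 876, ., 895, ., ., ., ., 374]
Lookup 562: h=1, probe 1,2,5,10 → slot 10 empty, not found.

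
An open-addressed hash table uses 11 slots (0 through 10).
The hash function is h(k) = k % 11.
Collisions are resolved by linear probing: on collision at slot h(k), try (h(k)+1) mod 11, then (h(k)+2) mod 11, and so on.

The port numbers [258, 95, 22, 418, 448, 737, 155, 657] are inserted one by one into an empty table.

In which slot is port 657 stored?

9

258 hashes to 5; slot 5 is free -> place at 5.
95 hashes to 7; slot 7 is free -> place at 7.
22 hashes to 0; slot 0 is free -> place at 0.
418 hashes to 0; 0 taken -> place at 1.
448 hashes to 8; slot 8 is free -> place at 8.
737 hashes to 0; 0,1 taken -> place at 2.
155 hashes to 1; 1,2 taken -> place at 3.
657 hashes to 8; 8 taken -> place at 9.
Table: [22, 418, 737, 155, ∅, 258, ∅, 95, 448, 657, ∅]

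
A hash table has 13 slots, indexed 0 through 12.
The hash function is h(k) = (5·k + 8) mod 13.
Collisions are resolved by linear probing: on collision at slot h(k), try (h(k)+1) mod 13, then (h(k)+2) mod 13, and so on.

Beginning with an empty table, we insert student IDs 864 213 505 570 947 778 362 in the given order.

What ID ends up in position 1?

947

864 hashes to 12; slot 12 is free -> place at 12.
213 hashes to 7; slot 7 is free -> place at 7.
505 hashes to 11; slot 11 is free -> place at 11.
570 hashes to 11; 11,12 taken -> place at 0.
947 hashes to 11; 11,12,0 taken -> place at 1.
778 hashes to 11; 11,12,0,1 taken -> place at 2.
362 hashes to 11; 11,12,0,1,2 taken -> place at 3.
Table: [570, 947, 778, 362, —, —, —, 213, —, —, —, 505, 864]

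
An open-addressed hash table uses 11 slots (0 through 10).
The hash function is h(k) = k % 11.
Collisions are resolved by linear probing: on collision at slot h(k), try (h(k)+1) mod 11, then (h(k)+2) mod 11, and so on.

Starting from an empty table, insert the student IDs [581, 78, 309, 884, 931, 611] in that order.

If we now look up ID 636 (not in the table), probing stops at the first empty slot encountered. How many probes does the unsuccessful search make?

581: h=9 -> slot 9
78: h=1 -> slot 1
309: h=1, probe 1,2 -> slot 2
884: h=4 -> slot 4
931: h=7 -> slot 7
611: h=6 -> slot 6
Table: [., 78, 309, ., 884, ., 611, 931, ., 581, .]
Lookup 636: h=9, probe 9,10 → slot 10 empty, not found.

2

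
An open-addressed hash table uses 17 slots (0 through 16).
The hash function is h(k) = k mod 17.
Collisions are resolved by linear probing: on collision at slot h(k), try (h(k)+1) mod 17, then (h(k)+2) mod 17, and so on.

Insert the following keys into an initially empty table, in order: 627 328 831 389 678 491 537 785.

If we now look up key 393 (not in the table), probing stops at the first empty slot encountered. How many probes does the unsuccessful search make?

3

627: h=15 → slot 15
328: h=5 → slot 5
831: h=15, probe 15,16 → slot 16
389: h=15, probe 15,16,0 → slot 0
678: h=15, probe 15,16,0,1 → slot 1
491: h=15, probe 15,16,0,1,2 → slot 2
537: h=10 → slot 10
785: h=3 → slot 3
Table: [389, 678, 491, 785, -, 328, -, -, -, -, 537, -, -, -, -, 627, 831]
Lookup 393: h=2, probe 2,3,4 → slot 4 empty, not found.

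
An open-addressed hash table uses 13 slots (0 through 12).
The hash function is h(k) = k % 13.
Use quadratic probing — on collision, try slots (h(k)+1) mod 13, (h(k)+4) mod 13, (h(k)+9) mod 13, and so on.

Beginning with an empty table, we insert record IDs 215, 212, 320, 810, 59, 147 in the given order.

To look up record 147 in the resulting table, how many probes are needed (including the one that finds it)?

4

215: h=7 → slot 7
212: h=4 → slot 4
320: h=8 → slot 8
810: h=4, probe 4,5 → slot 5
59: h=7, probe 7,8,11 → slot 11
147: h=4, probe 4,5,8,0 → slot 0
Table: [147, ., ., ., 212, 810, ., 215, 320, ., ., 59, .]
Lookup 147: h=4, probe 4,5,8,0 → found at 0.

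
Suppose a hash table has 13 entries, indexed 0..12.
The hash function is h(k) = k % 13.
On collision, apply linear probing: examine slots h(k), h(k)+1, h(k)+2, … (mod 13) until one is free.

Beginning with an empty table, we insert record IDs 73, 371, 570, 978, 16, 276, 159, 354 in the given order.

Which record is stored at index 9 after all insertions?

354

Insert 73: h=8, slot 8 empty => index 8.
Insert 371: h=7, slot 7 empty => index 7.
Insert 570: h=11, slot 11 empty => index 11.
Insert 978: h=3, slot 3 empty => index 3.
Insert 16: h=3, slot 3 occupied => index 4.
Insert 276: h=3, slots 3,4 occupied => index 5.
Insert 159: h=3, slots 3,4,5 occupied => index 6.
Insert 354: h=3, slots 3,4,5,6,7,8 occupied => index 9.
Table: [∅, ∅, ∅, 978, 16, 276, 159, 371, 73, 354, ∅, 570, ∅]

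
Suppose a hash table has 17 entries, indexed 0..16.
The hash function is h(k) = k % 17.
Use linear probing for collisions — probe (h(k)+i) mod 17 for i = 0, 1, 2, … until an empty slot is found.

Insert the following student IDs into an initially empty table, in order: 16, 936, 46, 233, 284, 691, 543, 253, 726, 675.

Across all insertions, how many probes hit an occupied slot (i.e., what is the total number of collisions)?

19

Insert 16: h=16, slot 16 empty → index 16.
Insert 936: h=1, slot 1 empty → index 1.
Insert 46: h=12, slot 12 empty → index 12.
Insert 233: h=12, slot 12 occupied → index 13.
Insert 284: h=12, slots 12,13 occupied → index 14.
Insert 691: h=11, slot 11 empty → index 11.
Insert 543: h=16, slot 16 occupied → index 0.
Insert 253: h=15, slot 15 empty → index 15.
Insert 726: h=12, slots 12,13,14,15,16,0,1 occupied → index 2.
Insert 675: h=12, slots 12,13,14,15,16,0,1,2 occupied → index 3.
Table: [543, 936, 726, 675, ., ., ., ., ., ., ., 691, 46, 233, 284, 253, 16]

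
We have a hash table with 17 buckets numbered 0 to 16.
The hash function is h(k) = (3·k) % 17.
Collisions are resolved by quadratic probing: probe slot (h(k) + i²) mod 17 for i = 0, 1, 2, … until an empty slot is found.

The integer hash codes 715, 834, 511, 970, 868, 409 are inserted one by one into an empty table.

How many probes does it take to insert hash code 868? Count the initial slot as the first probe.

Insert 715: h=3, slot 3 empty => index 3.
Insert 834: h=3, slot 3 occupied => index 4.
Insert 511: h=3, slots 3,4 occupied => index 7.
Insert 970: h=3, slots 3,4,7 occupied => index 12.
Insert 868: h=3, slots 3,4,7,12 occupied => index 2.
Insert 409: h=3, slots 3,4,7,12,2 occupied => index 11.
Table: [-, -, 868, 715, 834, -, -, 511, -, -, -, 409, 970, -, -, -, -]

5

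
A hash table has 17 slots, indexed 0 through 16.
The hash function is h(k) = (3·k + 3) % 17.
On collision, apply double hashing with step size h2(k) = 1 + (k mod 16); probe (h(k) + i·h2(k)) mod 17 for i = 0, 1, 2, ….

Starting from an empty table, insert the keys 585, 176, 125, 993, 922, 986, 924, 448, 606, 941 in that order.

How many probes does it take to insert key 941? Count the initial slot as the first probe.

585: h=7 → slot 7
176: h=4 → slot 4
125: h=4, h2=14, probe 4,1 → slot 1
993: h=7, h2=2, probe 7,9 → slot 9
922: h=15 → slot 15
986: h=3 → slot 3
924: h=4, h2=13, probe 4,0 → slot 0
448: h=4, h2=1, probe 4,5 → slot 5
606: h=2 → slot 2
941: h=4, h2=14, probe 4,1,15,12 → slot 12
Table: [924, 125, 606, 986, 176, 448, -, 585, -, 993, -, -, 941, -, -, 922, -]

4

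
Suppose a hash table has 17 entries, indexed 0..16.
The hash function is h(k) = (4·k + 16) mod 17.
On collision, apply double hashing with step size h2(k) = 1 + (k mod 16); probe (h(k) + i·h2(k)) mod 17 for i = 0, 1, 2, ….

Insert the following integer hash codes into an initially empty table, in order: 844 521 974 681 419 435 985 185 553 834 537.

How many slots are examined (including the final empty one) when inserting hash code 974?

2

844 hashes to 9; slot 9 is free => place at 9.
521 hashes to 9, h2=10; 9 taken => place at 2.
974 hashes to 2, h2=15; 2 taken => place at 0.
681 hashes to 3; slot 3 is free => place at 3.
419 hashes to 9, h2=4; 9 taken => place at 13.
435 hashes to 5; slot 5 is free => place at 5.
985 hashes to 12; slot 12 is free => place at 12.
185 hashes to 8; slot 8 is free => place at 8.
553 hashes to 1; slot 1 is free => place at 1.
834 hashes to 3, h2=3; 3 taken => place at 6.
537 hashes to 5, h2=10; 5 taken => place at 15.
Table: [974, 553, 521, 681, ∅, 435, 834, ∅, 185, 844, ∅, ∅, 985, 419, ∅, 537, ∅]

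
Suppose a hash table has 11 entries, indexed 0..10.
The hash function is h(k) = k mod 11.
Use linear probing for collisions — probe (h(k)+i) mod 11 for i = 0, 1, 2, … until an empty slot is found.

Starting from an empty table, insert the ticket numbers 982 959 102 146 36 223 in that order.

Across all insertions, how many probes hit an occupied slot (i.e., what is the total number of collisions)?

10

982: h=3 => slot 3
959: h=2 => slot 2
102: h=3, probe 3,4 => slot 4
146: h=3, probe 3,4,5 => slot 5
36: h=3, probe 3,4,5,6 => slot 6
223: h=3, probe 3,4,5,6,7 => slot 7
Table: [., ., 959, 982, 102, 146, 36, 223, ., ., .]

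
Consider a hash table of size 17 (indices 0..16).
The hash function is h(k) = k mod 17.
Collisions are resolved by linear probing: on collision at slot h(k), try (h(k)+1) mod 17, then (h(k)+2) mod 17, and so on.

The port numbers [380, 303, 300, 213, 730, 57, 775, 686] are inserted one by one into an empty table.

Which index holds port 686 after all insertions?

8

380 hashes to 6; slot 6 is free → place at 6.
303 hashes to 14; slot 14 is free → place at 14.
300 hashes to 11; slot 11 is free → place at 11.
213 hashes to 9; slot 9 is free → place at 9.
730 hashes to 16; slot 16 is free → place at 16.
57 hashes to 6; 6 taken → place at 7.
775 hashes to 10; slot 10 is free → place at 10.
686 hashes to 6; 6,7 taken → place at 8.
Table: [—, —, —, —, —, —, 380, 57, 686, 213, 775, 300, —, —, 303, —, 730]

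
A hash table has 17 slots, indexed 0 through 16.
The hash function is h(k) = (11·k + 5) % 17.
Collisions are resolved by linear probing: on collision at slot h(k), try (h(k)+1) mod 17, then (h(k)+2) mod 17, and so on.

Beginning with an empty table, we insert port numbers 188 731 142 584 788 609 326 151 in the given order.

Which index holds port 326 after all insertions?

8

188 hashes to 16; slot 16 is free → place at 16.
731 hashes to 5; slot 5 is free → place at 5.
142 hashes to 3; slot 3 is free → place at 3.
584 hashes to 3; 3 taken → place at 4.
788 hashes to 3; 3,4,5 taken → place at 6.
609 hashes to 6; 6 taken → place at 7.
326 hashes to 4; 4,5,6,7 taken → place at 8.
151 hashes to 0; slot 0 is free → place at 0.
Table: [151, ∅, ∅, 142, 584, 731, 788, 609, 326, ∅, ∅, ∅, ∅, ∅, ∅, ∅, 188]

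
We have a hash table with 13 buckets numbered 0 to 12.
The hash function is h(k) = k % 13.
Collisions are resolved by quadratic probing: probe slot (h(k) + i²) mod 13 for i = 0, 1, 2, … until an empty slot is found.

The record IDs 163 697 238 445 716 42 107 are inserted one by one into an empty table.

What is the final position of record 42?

Insert 163: h=7, slot 7 empty -> index 7.
Insert 697: h=8, slot 8 empty -> index 8.
Insert 238: h=4, slot 4 empty -> index 4.
Insert 445: h=3, slot 3 empty -> index 3.
Insert 716: h=1, slot 1 empty -> index 1.
Insert 42: h=3, slots 3,4,7 occupied -> index 12.
Insert 107: h=3, slots 3,4,7,12 occupied -> index 6.
Table: [—, 716, —, 445, 238, —, 107, 163, 697, —, —, —, 42]

12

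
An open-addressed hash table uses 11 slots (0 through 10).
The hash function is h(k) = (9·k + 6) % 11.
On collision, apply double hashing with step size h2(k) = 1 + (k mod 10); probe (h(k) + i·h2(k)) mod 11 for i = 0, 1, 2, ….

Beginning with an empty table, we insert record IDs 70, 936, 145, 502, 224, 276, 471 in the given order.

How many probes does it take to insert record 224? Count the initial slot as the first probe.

3

Insert 70: h=9, slot 9 empty => index 9.
Insert 936: h=4, slot 4 empty => index 4.
Insert 145: h=2, slot 2 empty => index 2.
Insert 502: h=3, slot 3 empty => index 3.
Insert 224: h=9, h2=5, slots 9,3 occupied => index 8.
Insert 276: h=4, h2=7, slot 4 occupied => index 0.
Insert 471: h=10, slot 10 empty => index 10.
Table: [276, ., 145, 502, 936, ., ., ., 224, 70, 471]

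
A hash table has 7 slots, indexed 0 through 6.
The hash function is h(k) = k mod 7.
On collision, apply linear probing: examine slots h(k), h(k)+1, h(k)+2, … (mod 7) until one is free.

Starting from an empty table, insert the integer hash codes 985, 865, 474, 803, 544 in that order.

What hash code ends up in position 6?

985 hashes to 5; slot 5 is free -> place at 5.
865 hashes to 4; slot 4 is free -> place at 4.
474 hashes to 5; 5 taken -> place at 6.
803 hashes to 5; 5,6 taken -> place at 0.
544 hashes to 5; 5,6,0 taken -> place at 1.
Table: [803, 544, ∅, ∅, 865, 985, 474]

474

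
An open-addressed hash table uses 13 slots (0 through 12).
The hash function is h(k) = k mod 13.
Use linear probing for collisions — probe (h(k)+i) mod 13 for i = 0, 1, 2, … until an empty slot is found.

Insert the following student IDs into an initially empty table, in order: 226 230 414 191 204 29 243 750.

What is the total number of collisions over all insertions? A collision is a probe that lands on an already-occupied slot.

13

Insert 226: h=5, slot 5 empty => index 5.
Insert 230: h=9, slot 9 empty => index 9.
Insert 414: h=11, slot 11 empty => index 11.
Insert 191: h=9, slot 9 occupied => index 10.
Insert 204: h=9, slots 9,10,11 occupied => index 12.
Insert 29: h=3, slot 3 empty => index 3.
Insert 243: h=9, slots 9,10,11,12 occupied => index 0.
Insert 750: h=9, slots 9,10,11,12,0 occupied => index 1.
Table: [243, 750, _, 29, _, 226, _, _, _, 230, 191, 414, 204]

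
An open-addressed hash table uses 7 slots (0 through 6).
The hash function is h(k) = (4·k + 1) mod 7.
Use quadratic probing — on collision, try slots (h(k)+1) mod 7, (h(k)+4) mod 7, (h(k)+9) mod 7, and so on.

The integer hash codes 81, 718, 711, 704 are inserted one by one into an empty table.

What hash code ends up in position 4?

81: h=3 -> slot 3
718: h=3, probe 3,4 -> slot 4
711: h=3, probe 3,4,0 -> slot 0
704: h=3, probe 3,4,0,5 -> slot 5
Table: [711, ∅, ∅, 81, 718, 704, ∅]

718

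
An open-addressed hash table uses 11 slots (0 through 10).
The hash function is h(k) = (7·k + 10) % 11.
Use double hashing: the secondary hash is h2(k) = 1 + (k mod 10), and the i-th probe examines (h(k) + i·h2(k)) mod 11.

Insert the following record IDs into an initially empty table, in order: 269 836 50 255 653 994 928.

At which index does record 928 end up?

3

Insert 269: h=1, slot 1 empty → index 1.
Insert 836: h=10, slot 10 empty → index 10.
Insert 50: h=8, slot 8 empty → index 8.
Insert 255: h=2, slot 2 empty → index 2.
Insert 653: h=5, slot 5 empty → index 5.
Insert 994: h=5, h2=5, slots 5,10 occupied → index 4.
Insert 928: h=5, h2=9, slot 5 occupied → index 3.
Table: [-, 269, 255, 928, 994, 653, -, -, 50, -, 836]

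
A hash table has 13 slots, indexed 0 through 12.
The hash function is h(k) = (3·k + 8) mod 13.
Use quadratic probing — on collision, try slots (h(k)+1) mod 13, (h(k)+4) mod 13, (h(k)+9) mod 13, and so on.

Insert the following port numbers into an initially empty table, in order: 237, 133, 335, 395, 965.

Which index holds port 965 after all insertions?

8

237: h=4 -> slot 4
133: h=4, probe 4,5 -> slot 5
335: h=12 -> slot 12
395: h=10 -> slot 10
965: h=4, probe 4,5,8 -> slot 8
Table: [-, -, -, -, 237, 133, -, -, 965, -, 395, -, 335]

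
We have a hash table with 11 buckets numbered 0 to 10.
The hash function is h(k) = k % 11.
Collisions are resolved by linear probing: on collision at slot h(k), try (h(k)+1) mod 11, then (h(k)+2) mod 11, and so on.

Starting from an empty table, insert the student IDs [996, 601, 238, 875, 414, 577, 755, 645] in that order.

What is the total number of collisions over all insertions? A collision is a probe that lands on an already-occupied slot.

996 hashes to 6; slot 6 is free → place at 6.
601 hashes to 7; slot 7 is free → place at 7.
238 hashes to 7; 7 taken → place at 8.
875 hashes to 6; 6,7,8 taken → place at 9.
414 hashes to 7; 7,8,9 taken → place at 10.
577 hashes to 5; slot 5 is free → place at 5.
755 hashes to 7; 7,8,9,10 taken → place at 0.
645 hashes to 7; 7,8,9,10,0 taken → place at 1.
Table: [755, 645, ., ., ., 577, 996, 601, 238, 875, 414]

16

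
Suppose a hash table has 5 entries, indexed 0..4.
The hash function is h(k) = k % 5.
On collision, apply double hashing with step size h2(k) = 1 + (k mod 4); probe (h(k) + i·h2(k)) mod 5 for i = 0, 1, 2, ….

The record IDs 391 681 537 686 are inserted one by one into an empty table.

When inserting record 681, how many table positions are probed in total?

2

391: h=1 -> slot 1
681: h=1, h2=2, probe 1,3 -> slot 3
537: h=2 -> slot 2
686: h=1, h2=3, probe 1,4 -> slot 4
Table: [_, 391, 537, 681, 686]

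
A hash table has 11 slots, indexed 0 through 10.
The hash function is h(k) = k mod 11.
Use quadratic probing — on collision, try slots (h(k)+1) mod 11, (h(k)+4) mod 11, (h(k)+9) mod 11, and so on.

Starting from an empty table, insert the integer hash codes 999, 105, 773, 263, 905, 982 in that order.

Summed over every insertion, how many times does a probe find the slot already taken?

3

Insert 999: h=9, slot 9 empty -> index 9.
Insert 105: h=6, slot 6 empty -> index 6.
Insert 773: h=3, slot 3 empty -> index 3.
Insert 263: h=10, slot 10 empty -> index 10.
Insert 905: h=3, slot 3 occupied -> index 4.
Insert 982: h=3, slots 3,4 occupied -> index 7.
Table: [., ., ., 773, 905, ., 105, 982, ., 999, 263]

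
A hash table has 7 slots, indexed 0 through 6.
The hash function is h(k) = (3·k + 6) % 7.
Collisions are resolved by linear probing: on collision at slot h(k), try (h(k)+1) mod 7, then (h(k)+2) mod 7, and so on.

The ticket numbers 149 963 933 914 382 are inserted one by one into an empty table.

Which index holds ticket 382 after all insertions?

149: h=5 => slot 5
963: h=4 => slot 4
933: h=5, probe 5,6 => slot 6
914: h=4, probe 4,5,6,0 => slot 0
382: h=4, probe 4,5,6,0,1 => slot 1
Table: [914, 382, ∅, ∅, 963, 149, 933]

1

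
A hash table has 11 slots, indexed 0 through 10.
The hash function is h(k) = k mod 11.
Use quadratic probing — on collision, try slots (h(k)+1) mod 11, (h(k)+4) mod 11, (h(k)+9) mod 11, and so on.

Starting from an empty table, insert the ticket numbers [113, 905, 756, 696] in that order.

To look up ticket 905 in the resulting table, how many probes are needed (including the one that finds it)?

2

113: h=3 -> slot 3
905: h=3, probe 3,4 -> slot 4
756: h=8 -> slot 8
696: h=3, probe 3,4,7 -> slot 7
Table: [—, —, —, 113, 905, —, —, 696, 756, —, —]
Lookup 905: h=3, probe 3,4 → found at 4.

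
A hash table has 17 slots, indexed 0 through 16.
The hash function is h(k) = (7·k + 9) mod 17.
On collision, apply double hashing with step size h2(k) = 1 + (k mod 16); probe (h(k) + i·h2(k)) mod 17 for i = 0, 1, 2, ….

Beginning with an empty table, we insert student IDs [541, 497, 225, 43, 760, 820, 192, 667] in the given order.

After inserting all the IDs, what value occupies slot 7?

541: h=5 => slot 5
497: h=3 => slot 3
225: h=3, h2=2, probe 3,5,7 => slot 7
43: h=4 => slot 4
760: h=8 => slot 8
820: h=3, h2=5, probe 3,8,13 => slot 13
192: h=10 => slot 10
667: h=3, h2=12, probe 3,15 => slot 15
Table: [-, -, -, 497, 43, 541, -, 225, 760, -, 192, -, -, 820, -, 667, -]

225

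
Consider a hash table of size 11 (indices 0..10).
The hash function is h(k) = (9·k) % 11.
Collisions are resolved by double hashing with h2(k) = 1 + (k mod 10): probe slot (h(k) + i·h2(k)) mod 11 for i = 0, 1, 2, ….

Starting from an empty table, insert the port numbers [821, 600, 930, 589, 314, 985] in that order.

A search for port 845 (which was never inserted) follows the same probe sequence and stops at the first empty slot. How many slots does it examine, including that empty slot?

5

821: h=8 => slot 8
600: h=10 => slot 10
930: h=10, h2=1, probe 10,0 => slot 0
589: h=10, h2=10, probe 10,9 => slot 9
314: h=10, h2=5, probe 10,4 => slot 4
985: h=10, h2=6, probe 10,5 => slot 5
Table: [930, ., ., ., 314, 985, ., ., 821, 589, 600]
Lookup 845: h=4, h2=6, probe 4,10,5,0,6 → slot 6 empty, not found.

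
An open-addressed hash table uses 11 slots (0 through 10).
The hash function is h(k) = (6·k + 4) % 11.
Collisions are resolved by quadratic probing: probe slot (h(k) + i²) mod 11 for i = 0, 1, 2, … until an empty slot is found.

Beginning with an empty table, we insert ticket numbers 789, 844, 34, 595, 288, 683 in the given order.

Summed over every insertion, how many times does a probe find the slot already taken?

4

789 hashes to 8; slot 8 is free -> place at 8.
844 hashes to 8; 8 taken -> place at 9.
34 hashes to 10; slot 10 is free -> place at 10.
595 hashes to 10; 10 taken -> place at 0.
288 hashes to 5; slot 5 is free -> place at 5.
683 hashes to 10; 10,0 taken -> place at 3.
Table: [595, ∅, ∅, 683, ∅, 288, ∅, ∅, 789, 844, 34]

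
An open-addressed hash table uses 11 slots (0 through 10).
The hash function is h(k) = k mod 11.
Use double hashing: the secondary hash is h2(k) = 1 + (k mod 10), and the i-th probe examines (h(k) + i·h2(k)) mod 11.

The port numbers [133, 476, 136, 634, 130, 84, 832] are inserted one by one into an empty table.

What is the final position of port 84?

133: h=1 => slot 1
476: h=3 => slot 3
136: h=4 => slot 4
634: h=7 => slot 7
130: h=9 => slot 9
84: h=7, h2=5, probe 7,1,6 => slot 6
832: h=7, h2=3, probe 7,10 => slot 10
Table: [—, 133, —, 476, 136, —, 84, 634, —, 130, 832]

6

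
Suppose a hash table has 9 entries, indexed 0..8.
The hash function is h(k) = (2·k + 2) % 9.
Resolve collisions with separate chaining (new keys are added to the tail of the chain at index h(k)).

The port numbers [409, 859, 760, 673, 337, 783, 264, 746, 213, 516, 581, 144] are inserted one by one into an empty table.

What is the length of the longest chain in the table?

4

409 -> bucket 1
859 -> bucket 1 (collision)
760 -> bucket 1 (collision)
673 -> bucket 7
337 -> bucket 1 (collision)
783 -> bucket 2
264 -> bucket 8
746 -> bucket 0
213 -> bucket 5
516 -> bucket 8 (collision)
581 -> bucket 3
144 -> bucket 2 (collision)
Final buckets:
0: 746
1: 409 -> 859 -> 760 -> 337
2: 783 -> 144
3: 581
4: —
5: 213
6: —
7: 673
8: 264 -> 516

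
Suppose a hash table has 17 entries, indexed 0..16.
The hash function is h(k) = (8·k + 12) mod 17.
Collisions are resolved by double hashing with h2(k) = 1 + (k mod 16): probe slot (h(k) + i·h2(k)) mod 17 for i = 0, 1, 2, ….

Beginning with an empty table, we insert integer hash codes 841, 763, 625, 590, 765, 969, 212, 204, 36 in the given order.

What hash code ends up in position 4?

204

Insert 841: h=8, slot 8 empty → index 8.
Insert 763: h=13, slot 13 empty → index 13.
Insert 625: h=14, slot 14 empty → index 14.
Insert 590: h=6, slot 6 empty → index 6.
Insert 765: h=12, slot 12 empty → index 12.
Insert 969: h=12, h2=10, slot 12 occupied → index 5.
Insert 212: h=8, h2=5, slots 8,13 occupied → index 1.
Insert 204: h=12, h2=13, slots 12,8 occupied → index 4.
Insert 36: h=11, slot 11 empty → index 11.
Table: [∅, 212, ∅, ∅, 204, 969, 590, ∅, 841, ∅, ∅, 36, 765, 763, 625, ∅, ∅]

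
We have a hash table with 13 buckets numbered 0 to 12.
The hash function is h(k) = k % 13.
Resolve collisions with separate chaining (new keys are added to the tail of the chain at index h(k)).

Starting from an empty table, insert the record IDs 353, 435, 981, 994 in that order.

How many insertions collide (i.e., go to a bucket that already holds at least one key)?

2

353 → bucket 2
435 → bucket 6
981 → bucket 6 (collision)
994 → bucket 6 (collision)
Final buckets:
0: -
1: -
2: 353
3: -
4: -
5: -
6: 435 -> 981 -> 994
7: -
8: -
9: -
10: -
11: -
12: -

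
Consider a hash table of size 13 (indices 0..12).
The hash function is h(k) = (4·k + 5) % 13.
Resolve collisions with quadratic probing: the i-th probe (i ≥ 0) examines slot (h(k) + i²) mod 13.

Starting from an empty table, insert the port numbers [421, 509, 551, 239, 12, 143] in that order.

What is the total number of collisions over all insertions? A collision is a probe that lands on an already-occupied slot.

5

421 hashes to 12; slot 12 is free => place at 12.
509 hashes to 0; slot 0 is free => place at 0.
551 hashes to 12; 12,0 taken => place at 3.
239 hashes to 12; 12,0,3 taken => place at 8.
12 hashes to 1; slot 1 is free => place at 1.
143 hashes to 5; slot 5 is free => place at 5.
Table: [509, 12, ∅, 551, ∅, 143, ∅, ∅, 239, ∅, ∅, ∅, 421]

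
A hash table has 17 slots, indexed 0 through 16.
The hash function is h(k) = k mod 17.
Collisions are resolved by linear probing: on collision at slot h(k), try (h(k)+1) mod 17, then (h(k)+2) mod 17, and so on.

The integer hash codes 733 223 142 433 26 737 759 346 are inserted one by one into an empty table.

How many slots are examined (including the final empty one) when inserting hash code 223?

2

733 hashes to 2; slot 2 is free -> place at 2.
223 hashes to 2; 2 taken -> place at 3.
142 hashes to 6; slot 6 is free -> place at 6.
433 hashes to 8; slot 8 is free -> place at 8.
26 hashes to 9; slot 9 is free -> place at 9.
737 hashes to 6; 6 taken -> place at 7.
759 hashes to 11; slot 11 is free -> place at 11.
346 hashes to 6; 6,7,8,9 taken -> place at 10.
Table: [-, -, 733, 223, -, -, 142, 737, 433, 26, 346, 759, -, -, -, -, -]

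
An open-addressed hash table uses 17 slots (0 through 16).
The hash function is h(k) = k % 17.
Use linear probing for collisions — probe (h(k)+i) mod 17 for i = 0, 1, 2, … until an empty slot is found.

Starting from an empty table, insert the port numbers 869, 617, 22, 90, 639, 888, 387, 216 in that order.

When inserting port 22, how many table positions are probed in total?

2

869: h=2 -> slot 2
617: h=5 -> slot 5
22: h=5, probe 5,6 -> slot 6
90: h=5, probe 5,6,7 -> slot 7
639: h=10 -> slot 10
888: h=4 -> slot 4
387: h=13 -> slot 13
216: h=12 -> slot 12
Table: [—, —, 869, —, 888, 617, 22, 90, —, —, 639, —, 216, 387, —, —, —]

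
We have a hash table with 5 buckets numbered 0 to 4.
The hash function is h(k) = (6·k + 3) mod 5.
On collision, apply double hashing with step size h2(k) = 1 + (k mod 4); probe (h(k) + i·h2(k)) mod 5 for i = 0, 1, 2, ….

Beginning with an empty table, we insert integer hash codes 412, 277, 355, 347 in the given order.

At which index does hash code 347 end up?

412: h=0 → slot 0
277: h=0, h2=2, probe 0,2 → slot 2
355: h=3 → slot 3
347: h=0, h2=4, probe 0,4 → slot 4
Table: [412, -, 277, 355, 347]

4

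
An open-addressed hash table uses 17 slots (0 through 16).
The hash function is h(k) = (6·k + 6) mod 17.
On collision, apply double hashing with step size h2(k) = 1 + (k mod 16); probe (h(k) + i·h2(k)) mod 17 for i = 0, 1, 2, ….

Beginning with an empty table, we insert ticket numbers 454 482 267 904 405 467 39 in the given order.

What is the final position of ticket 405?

11

454 hashes to 10; slot 10 is free → place at 10.
482 hashes to 8; slot 8 is free → place at 8.
267 hashes to 10, h2=12; 10 taken → place at 5.
904 hashes to 7; slot 7 is free → place at 7.
405 hashes to 5, h2=6; 5 taken → place at 11.
467 hashes to 3; slot 3 is free → place at 3.
39 hashes to 2; slot 2 is free → place at 2.
Table: [., ., 39, 467, ., 267, ., 904, 482, ., 454, 405, ., ., ., ., .]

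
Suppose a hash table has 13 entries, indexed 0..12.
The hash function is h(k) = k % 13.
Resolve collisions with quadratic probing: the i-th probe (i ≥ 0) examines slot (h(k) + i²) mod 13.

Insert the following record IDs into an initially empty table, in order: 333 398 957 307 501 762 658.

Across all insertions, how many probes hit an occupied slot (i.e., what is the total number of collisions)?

16

333: h=8 -> slot 8
398: h=8, probe 8,9 -> slot 9
957: h=8, probe 8,9,12 -> slot 12
307: h=8, probe 8,9,12,4 -> slot 4
501: h=7 -> slot 7
762: h=8, probe 8,9,12,4,11 -> slot 11
658: h=8, probe 8,9,12,4,11,7,5 -> slot 5
Table: [-, -, -, -, 307, 658, -, 501, 333, 398, -, 762, 957]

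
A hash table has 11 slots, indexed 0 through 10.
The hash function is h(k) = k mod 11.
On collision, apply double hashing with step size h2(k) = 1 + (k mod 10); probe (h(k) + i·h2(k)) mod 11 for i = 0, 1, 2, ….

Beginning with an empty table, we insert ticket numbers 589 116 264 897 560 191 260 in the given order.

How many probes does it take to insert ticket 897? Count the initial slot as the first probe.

Insert 589: h=6, slot 6 empty -> index 6.
Insert 116: h=6, h2=7, slot 6 occupied -> index 2.
Insert 264: h=0, slot 0 empty -> index 0.
Insert 897: h=6, h2=8, slot 6 occupied -> index 3.
Insert 560: h=10, slot 10 empty -> index 10.
Insert 191: h=4, slot 4 empty -> index 4.
Insert 260: h=7, slot 7 empty -> index 7.
Table: [264, -, 116, 897, 191, -, 589, 260, -, -, 560]

2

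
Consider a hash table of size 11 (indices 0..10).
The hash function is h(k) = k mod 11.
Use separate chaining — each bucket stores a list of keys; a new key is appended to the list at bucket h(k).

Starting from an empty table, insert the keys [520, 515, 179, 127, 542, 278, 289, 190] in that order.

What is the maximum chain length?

Insert 520: h=3, bucket 3 empty → new chain.
Insert 515: h=9, bucket 9 empty → new chain.
Insert 179: h=3, bucket 3 nonempty → append to chain.
Insert 127: h=6, bucket 6 empty → new chain.
Insert 542: h=3, bucket 3 nonempty → append to chain.
Insert 278: h=3, bucket 3 nonempty → append to chain.
Insert 289: h=3, bucket 3 nonempty → append to chain.
Insert 190: h=3, bucket 3 nonempty → append to chain.
Final buckets:
0: -
1: -
2: -
3: 520 -> 179 -> 542 -> 278 -> 289 -> 190
4: -
5: -
6: 127
7: -
8: -
9: 515
10: -

6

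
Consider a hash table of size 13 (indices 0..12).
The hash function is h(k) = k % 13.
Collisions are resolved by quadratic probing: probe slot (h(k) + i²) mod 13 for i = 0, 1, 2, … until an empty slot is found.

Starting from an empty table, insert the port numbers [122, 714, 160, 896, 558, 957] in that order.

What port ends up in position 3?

558

122: h=5 => slot 5
714: h=12 => slot 12
160: h=4 => slot 4
896: h=12, probe 12,0 => slot 0
558: h=12, probe 12,0,3 => slot 3
957: h=8 => slot 8
Table: [896, _, _, 558, 160, 122, _, _, 957, _, _, _, 714]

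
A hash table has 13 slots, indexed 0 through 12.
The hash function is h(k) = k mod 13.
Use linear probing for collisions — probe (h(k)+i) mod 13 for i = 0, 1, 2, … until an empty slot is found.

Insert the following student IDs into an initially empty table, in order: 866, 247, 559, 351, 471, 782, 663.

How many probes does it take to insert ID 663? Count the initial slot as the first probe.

Insert 866: h=8, slot 8 empty => index 8.
Insert 247: h=0, slot 0 empty => index 0.
Insert 559: h=0, slot 0 occupied => index 1.
Insert 351: h=0, slots 0,1 occupied => index 2.
Insert 471: h=3, slot 3 empty => index 3.
Insert 782: h=2, slots 2,3 occupied => index 4.
Insert 663: h=0, slots 0,1,2,3,4 occupied => index 5.
Table: [247, 559, 351, 471, 782, 663, ∅, ∅, 866, ∅, ∅, ∅, ∅]

6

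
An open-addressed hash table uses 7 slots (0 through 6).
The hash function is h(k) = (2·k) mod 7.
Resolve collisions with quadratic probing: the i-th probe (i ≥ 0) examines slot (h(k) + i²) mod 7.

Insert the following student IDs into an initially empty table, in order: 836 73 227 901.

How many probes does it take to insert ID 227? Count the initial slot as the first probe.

3

836: h=6 → slot 6
73: h=6, probe 6,0 → slot 0
227: h=6, probe 6,0,3 → slot 3
901: h=3, probe 3,4 → slot 4
Table: [73, -, -, 227, 901, -, 836]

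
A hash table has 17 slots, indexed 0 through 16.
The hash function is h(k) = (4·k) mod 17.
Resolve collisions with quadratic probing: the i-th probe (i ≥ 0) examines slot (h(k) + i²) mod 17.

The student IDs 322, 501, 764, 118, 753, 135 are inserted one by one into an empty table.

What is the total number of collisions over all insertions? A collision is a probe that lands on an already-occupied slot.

6

322: h=13 -> slot 13
501: h=15 -> slot 15
764: h=13, probe 13,14 -> slot 14
118: h=13, probe 13,14,0 -> slot 0
753: h=3 -> slot 3
135: h=13, probe 13,14,0,5 -> slot 5
Table: [118, ∅, ∅, 753, ∅, 135, ∅, ∅, ∅, ∅, ∅, ∅, ∅, 322, 764, 501, ∅]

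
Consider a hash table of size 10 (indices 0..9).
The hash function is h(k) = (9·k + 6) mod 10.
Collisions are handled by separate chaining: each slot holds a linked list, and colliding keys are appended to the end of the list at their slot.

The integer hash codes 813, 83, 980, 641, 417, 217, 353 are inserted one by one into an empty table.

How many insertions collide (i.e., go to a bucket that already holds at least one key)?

3

Insert 813: h=3, bucket 3 empty → new chain.
Insert 83: h=3, bucket 3 nonempty → append to chain.
Insert 980: h=6, bucket 6 empty → new chain.
Insert 641: h=5, bucket 5 empty → new chain.
Insert 417: h=9, bucket 9 empty → new chain.
Insert 217: h=9, bucket 9 nonempty → append to chain.
Insert 353: h=3, bucket 3 nonempty → append to chain.
Final buckets:
0: ∅
1: ∅
2: ∅
3: 813 -> 83 -> 353
4: ∅
5: 641
6: 980
7: ∅
8: ∅
9: 417 -> 217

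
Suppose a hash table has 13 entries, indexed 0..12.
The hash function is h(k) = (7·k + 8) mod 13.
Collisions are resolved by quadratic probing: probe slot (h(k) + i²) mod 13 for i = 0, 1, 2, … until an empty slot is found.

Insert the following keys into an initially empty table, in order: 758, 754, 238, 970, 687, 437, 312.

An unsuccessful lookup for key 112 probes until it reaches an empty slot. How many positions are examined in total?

3

758: h=10 → slot 10
754: h=8 → slot 8
238: h=10, probe 10,11 → slot 11
970: h=12 → slot 12
687: h=7 → slot 7
437: h=12, probe 12,0 → slot 0
312: h=8, probe 8,9 → slot 9
Table: [437, _, _, _, _, _, _, 687, 754, 312, 758, 238, 970]
Lookup 112: h=12, probe 12,0,3 → slot 3 empty, not found.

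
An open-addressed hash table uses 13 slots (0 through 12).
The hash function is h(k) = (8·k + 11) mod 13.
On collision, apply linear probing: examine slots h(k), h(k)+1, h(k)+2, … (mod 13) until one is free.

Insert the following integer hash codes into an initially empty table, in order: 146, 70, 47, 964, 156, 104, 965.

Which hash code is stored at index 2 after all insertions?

146 hashes to 9; slot 9 is free => place at 9.
70 hashes to 12; slot 12 is free => place at 12.
47 hashes to 10; slot 10 is free => place at 10.
964 hashes to 1; slot 1 is free => place at 1.
156 hashes to 11; slot 11 is free => place at 11.
104 hashes to 11; 11,12 taken => place at 0.
965 hashes to 9; 9,10,11,12,0,1 taken => place at 2.
Table: [104, 964, 965, —, —, —, —, —, —, 146, 47, 156, 70]

965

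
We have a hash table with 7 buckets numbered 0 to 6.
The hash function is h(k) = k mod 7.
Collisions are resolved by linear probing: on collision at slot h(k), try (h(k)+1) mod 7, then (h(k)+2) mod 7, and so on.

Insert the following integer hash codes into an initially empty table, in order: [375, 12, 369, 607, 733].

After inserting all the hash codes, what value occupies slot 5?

375: h=4 -> slot 4
12: h=5 -> slot 5
369: h=5, probe 5,6 -> slot 6
607: h=5, probe 5,6,0 -> slot 0
733: h=5, probe 5,6,0,1 -> slot 1
Table: [607, 733, -, -, 375, 12, 369]

12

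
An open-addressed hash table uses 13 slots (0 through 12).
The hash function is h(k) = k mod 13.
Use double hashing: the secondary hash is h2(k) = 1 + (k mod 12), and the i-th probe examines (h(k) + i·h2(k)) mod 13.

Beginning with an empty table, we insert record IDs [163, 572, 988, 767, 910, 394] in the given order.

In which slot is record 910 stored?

163 hashes to 7; slot 7 is free -> place at 7.
572 hashes to 0; slot 0 is free -> place at 0.
988 hashes to 0, h2=5; 0 taken -> place at 5.
767 hashes to 0, h2=12; 0 taken -> place at 12.
910 hashes to 0, h2=11; 0 taken -> place at 11.
394 hashes to 4; slot 4 is free -> place at 4.
Table: [572, _, _, _, 394, 988, _, 163, _, _, _, 910, 767]

11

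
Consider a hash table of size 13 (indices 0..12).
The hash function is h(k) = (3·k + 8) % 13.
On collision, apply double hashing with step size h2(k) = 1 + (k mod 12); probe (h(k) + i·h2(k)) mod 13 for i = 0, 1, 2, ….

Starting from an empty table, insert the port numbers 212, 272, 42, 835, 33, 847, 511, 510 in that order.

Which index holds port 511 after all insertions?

2

Insert 212: h=7, slot 7 empty => index 7.
Insert 272: h=5, slot 5 empty => index 5.
Insert 42: h=4, slot 4 empty => index 4.
Insert 835: h=4, h2=8, slot 4 occupied => index 12.
Insert 33: h=3, slot 3 empty => index 3.
Insert 847: h=1, slot 1 empty => index 1.
Insert 511: h=7, h2=8, slot 7 occupied => index 2.
Insert 510: h=4, h2=7, slot 4 occupied => index 11.
Table: [_, 847, 511, 33, 42, 272, _, 212, _, _, _, 510, 835]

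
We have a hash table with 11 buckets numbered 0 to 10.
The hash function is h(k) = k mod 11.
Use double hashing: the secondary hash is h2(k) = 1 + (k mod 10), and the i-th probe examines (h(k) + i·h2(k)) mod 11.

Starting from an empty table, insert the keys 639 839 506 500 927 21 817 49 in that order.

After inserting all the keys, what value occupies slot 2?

817

639: h=1 => slot 1
839: h=3 => slot 3
506: h=0 => slot 0
500: h=5 => slot 5
927: h=3, h2=8, probe 3,0,8 => slot 8
21: h=10 => slot 10
817: h=3, h2=8, probe 3,0,8,5,2 => slot 2
49: h=5, h2=10, probe 5,4 => slot 4
Table: [506, 639, 817, 839, 49, 500, ., ., 927, ., 21]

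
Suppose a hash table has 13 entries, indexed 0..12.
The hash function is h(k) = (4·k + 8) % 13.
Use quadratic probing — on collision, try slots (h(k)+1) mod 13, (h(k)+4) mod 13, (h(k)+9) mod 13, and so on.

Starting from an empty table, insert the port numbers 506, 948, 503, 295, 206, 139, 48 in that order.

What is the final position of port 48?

8

506: h=4 → slot 4
948: h=4, probe 4,5 → slot 5
503: h=5, probe 5,6 → slot 6
295: h=5, probe 5,6,9 → slot 9
206: h=0 → slot 0
139: h=5, probe 5,6,9,1 → slot 1
48: h=5, probe 5,6,9,1,8 → slot 8
Table: [206, 139, ., ., 506, 948, 503, ., 48, 295, ., ., .]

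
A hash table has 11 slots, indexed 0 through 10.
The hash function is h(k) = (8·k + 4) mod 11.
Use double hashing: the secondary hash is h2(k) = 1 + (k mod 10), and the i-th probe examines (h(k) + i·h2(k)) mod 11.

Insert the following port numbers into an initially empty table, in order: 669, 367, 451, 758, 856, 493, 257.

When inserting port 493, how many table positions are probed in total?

669 hashes to 10; slot 10 is free -> place at 10.
367 hashes to 3; slot 3 is free -> place at 3.
451 hashes to 4; slot 4 is free -> place at 4.
758 hashes to 7; slot 7 is free -> place at 7.
856 hashes to 10, h2=7; 10 taken -> place at 6.
493 hashes to 10, h2=4; 10,3,7 taken -> place at 0.
257 hashes to 3, h2=8; 3,0 taken -> place at 8.
Table: [493, ., ., 367, 451, ., 856, 758, 257, ., 669]

4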